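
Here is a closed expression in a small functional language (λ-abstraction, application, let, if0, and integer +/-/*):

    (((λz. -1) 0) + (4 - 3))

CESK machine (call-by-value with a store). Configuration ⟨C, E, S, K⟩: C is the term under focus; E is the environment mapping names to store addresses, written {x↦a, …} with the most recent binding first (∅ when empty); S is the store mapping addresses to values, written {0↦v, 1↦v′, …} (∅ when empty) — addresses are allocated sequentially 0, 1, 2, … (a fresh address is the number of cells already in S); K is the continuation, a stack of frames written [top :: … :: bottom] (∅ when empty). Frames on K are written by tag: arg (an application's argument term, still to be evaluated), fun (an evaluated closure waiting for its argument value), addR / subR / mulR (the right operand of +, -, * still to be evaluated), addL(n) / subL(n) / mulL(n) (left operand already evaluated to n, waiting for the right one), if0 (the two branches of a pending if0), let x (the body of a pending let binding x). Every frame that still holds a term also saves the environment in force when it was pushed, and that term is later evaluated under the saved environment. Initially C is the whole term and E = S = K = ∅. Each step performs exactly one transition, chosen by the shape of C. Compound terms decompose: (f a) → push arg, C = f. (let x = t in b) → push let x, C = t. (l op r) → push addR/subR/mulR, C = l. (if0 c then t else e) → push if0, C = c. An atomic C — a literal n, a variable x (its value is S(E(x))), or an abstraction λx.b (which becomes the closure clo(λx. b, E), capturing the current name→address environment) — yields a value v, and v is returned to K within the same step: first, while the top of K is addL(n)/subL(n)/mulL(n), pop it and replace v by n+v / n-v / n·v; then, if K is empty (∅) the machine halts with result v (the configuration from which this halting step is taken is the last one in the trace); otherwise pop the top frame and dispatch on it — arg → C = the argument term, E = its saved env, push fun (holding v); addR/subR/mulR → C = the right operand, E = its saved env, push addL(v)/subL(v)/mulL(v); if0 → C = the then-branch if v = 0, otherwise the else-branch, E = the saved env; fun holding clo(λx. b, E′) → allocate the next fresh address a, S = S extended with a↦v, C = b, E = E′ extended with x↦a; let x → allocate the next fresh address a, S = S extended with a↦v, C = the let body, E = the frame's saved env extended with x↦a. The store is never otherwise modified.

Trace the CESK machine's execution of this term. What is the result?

0. [C=(((λz. -1) 0) + (4 - 3)) | E=∅ | S=∅ | K=∅]
1. [C=((λz. -1) 0) | E=∅ | S=∅ | K=[addR]]
2. [C=(λz. -1) | E=∅ | S=∅ | K=[arg :: addR]]
3. [C=0 | E=∅ | S=∅ | K=[fun :: addR]]
4. [C=-1 | E={z↦0} | S={0↦0} | K=[addR]]
5. [C=(4 - 3) | E=∅ | S={0↦0} | K=[addL(-1)]]
6. [C=4 | E=∅ | S={0↦0} | K=[subR :: addL(-1)]]
7. [C=3 | E=∅ | S={0↦0} | K=[subL(4) :: addL(-1)]]
→ final value 0

Answer: 0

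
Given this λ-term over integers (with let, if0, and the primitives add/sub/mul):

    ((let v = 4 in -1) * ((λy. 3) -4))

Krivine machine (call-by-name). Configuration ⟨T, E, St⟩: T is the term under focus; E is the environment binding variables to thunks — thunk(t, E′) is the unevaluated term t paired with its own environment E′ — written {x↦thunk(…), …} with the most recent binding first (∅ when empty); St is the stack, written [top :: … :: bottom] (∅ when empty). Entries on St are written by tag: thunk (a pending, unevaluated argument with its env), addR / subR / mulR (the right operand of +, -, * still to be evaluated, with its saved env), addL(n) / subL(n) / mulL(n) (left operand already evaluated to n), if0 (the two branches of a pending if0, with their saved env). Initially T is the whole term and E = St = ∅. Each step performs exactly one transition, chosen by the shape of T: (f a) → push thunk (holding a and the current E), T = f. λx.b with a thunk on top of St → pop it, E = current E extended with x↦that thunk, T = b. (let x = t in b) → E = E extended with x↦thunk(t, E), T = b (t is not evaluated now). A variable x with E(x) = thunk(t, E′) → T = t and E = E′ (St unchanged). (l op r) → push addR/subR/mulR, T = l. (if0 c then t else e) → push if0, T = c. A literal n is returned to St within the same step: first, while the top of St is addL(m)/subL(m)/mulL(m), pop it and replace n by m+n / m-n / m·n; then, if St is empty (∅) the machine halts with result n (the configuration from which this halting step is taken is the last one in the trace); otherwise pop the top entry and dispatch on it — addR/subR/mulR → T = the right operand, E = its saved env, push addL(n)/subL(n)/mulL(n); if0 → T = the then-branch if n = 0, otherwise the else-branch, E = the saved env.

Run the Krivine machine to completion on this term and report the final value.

step 0: [T=((let v = 4 in -1) * ((λy. 3) -4)) | E=∅ | St=∅]
step 1: [T=(let v = 4 in -1) | E=∅ | St=[mulR]]
step 2: [T=-1 | E={v↦thunk(4, ∅)} | St=[mulR]]
step 3: [T=((λy. 3) -4) | E=∅ | St=[mulL(-1)]]
step 4: [T=(λy. 3) | E=∅ | St=[thunk :: mulL(-1)]]
step 5: [T=3 | E={y↦thunk(-4, ∅)} | St=[mulL(-1)]]
→ final value -3

Answer: -3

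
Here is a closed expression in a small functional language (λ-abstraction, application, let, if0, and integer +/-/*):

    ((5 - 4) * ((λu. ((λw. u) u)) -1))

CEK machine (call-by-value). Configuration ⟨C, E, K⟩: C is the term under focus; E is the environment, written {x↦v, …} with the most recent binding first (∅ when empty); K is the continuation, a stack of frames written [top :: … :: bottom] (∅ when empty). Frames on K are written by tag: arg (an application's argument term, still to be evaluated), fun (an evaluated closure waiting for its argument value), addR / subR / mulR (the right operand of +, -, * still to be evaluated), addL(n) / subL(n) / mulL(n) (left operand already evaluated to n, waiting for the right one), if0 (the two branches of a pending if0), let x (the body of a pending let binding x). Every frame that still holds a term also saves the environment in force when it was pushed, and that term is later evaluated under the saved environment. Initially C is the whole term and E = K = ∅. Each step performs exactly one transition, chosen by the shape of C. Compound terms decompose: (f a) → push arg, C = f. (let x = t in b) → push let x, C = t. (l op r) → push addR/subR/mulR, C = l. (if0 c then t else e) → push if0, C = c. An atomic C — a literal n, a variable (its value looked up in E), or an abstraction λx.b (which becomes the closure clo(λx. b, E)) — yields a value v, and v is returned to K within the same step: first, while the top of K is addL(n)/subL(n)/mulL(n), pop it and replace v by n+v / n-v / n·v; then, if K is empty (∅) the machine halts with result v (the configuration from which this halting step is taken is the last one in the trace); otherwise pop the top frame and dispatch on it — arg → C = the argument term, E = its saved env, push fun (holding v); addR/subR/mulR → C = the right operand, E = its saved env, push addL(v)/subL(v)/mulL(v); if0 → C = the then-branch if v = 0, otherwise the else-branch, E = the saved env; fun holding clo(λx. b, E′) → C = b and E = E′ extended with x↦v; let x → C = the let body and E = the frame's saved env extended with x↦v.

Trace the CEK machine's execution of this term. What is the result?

[0] <C=((5 - 4) * ((λu. ((λw. u) u)) -1)), E=∅, K=∅>
[1] <C=(5 - 4), E=∅, K=[mulR]>
[2] <C=5, E=∅, K=[subR :: mulR]>
[3] <C=4, E=∅, K=[subL(5) :: mulR]>
[4] <C=((λu. ((λw. u) u)) -1), E=∅, K=[mulL(1)]>
[5] <C=(λu. ((λw. u) u)), E=∅, K=[arg :: mulL(1)]>
[6] <C=-1, E=∅, K=[fun :: mulL(1)]>
[7] <C=((λw. u) u), E={u↦-1}, K=[mulL(1)]>
[8] <C=(λw. u), E={u↦-1}, K=[arg :: mulL(1)]>
[9] <C=u, E={u↦-1}, K=[fun :: mulL(1)]>
[10] <C=u, E={w↦-1, u↦-1}, K=[mulL(1)]>
→ final value -1

Answer: -1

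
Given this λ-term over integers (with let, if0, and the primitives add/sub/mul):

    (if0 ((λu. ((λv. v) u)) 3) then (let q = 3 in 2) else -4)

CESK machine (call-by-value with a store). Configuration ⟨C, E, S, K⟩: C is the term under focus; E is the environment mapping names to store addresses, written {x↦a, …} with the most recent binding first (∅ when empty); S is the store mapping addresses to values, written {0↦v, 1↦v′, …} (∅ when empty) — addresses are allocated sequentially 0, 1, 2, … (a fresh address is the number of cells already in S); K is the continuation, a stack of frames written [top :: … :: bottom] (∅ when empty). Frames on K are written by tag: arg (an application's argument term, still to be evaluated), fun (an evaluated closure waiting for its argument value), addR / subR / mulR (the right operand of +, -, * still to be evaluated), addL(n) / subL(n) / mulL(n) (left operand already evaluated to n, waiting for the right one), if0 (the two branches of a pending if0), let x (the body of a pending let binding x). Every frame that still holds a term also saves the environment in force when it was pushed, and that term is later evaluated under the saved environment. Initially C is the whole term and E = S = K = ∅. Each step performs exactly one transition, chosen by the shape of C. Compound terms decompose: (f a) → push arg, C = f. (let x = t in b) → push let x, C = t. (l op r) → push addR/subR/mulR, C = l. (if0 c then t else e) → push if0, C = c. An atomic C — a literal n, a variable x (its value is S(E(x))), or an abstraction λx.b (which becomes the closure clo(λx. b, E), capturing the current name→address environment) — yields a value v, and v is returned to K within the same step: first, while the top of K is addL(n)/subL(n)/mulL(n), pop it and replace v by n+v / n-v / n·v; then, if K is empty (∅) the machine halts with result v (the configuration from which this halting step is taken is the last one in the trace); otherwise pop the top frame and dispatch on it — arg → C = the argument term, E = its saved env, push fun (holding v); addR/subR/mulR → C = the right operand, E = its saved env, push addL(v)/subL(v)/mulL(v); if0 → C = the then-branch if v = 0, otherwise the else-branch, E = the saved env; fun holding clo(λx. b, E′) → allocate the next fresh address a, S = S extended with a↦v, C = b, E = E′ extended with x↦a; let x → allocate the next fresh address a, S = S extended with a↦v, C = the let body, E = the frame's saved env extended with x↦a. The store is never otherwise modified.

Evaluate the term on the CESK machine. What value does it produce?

Answer: -4

Execution trace:
0. [C=(if0 ((λu. ((λv. v) u)) 3) then (let q = 3 in 2) else -4) | E=∅ | S=∅ | K=∅]
1. [C=((λu. ((λv. v) u)) 3) | E=∅ | S=∅ | K=[if0]]
2. [C=(λu. ((λv. v) u)) | E=∅ | S=∅ | K=[arg :: if0]]
3. [C=3 | E=∅ | S=∅ | K=[fun :: if0]]
4. [C=((λv. v) u) | E={u↦0} | S={0↦3} | K=[if0]]
5. [C=(λv. v) | E={u↦0} | S={0↦3} | K=[arg :: if0]]
6. [C=u | E={u↦0} | S={0↦3} | K=[fun :: if0]]
7. [C=v | E={v↦1, u↦0} | S={0↦3, 1↦3} | K=[if0]]
8. [C=-4 | E=∅ | S={0↦3, 1↦3} | K=∅]
→ final value -4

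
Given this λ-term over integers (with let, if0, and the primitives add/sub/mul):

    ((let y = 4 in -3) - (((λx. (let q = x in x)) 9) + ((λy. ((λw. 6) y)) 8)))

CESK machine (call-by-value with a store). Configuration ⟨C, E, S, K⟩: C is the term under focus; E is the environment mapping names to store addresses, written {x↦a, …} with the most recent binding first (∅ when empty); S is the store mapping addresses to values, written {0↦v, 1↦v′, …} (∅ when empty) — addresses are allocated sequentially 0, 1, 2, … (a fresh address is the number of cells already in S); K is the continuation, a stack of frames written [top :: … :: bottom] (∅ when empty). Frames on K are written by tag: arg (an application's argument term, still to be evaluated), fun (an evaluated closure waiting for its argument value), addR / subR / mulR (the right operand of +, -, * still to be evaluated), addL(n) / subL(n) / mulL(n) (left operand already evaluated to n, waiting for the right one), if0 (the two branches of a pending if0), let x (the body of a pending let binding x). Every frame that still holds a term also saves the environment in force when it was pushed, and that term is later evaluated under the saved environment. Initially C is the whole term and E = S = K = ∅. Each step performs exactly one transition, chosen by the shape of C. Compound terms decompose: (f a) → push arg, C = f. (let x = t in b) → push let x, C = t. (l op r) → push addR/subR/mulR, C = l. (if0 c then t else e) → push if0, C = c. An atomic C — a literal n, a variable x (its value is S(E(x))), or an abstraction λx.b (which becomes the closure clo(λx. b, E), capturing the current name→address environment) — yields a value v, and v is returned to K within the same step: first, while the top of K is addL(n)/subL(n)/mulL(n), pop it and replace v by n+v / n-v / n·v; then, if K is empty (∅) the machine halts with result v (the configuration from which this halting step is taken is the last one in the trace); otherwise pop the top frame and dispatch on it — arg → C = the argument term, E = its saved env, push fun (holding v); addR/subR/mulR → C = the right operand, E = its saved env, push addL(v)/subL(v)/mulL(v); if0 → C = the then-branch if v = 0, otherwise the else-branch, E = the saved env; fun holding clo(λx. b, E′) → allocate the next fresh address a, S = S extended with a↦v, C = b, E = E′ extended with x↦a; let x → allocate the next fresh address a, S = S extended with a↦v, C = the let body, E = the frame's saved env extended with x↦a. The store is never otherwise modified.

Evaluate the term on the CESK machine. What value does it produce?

step 0: ⟨C=((let y = 4 in -3) - (((λx. (let q = x in x)) 9) + ((λy. ((λw. 6) y)) 8))); E=∅; S=∅; K=∅⟩
step 1: ⟨C=(let y = 4 in -3); E=∅; S=∅; K=[subR]⟩
step 2: ⟨C=4; E=∅; S=∅; K=[let y :: subR]⟩
step 3: ⟨C=-3; E={y↦0}; S={0↦4}; K=[subR]⟩
step 4: ⟨C=(((λx. (let q = x in x)) 9) + ((λy. ((λw. 6) y)) 8)); E=∅; S={0↦4}; K=[subL(-3)]⟩
step 5: ⟨C=((λx. (let q = x in x)) 9); E=∅; S={0↦4}; K=[addR :: subL(-3)]⟩
step 6: ⟨C=(λx. (let q = x in x)); E=∅; S={0↦4}; K=[arg :: addR :: subL(-3)]⟩
step 7: ⟨C=9; E=∅; S={0↦4}; K=[fun :: addR :: subL(-3)]⟩
step 8: ⟨C=(let q = x in x); E={x↦1}; S={0↦4, 1↦9}; K=[addR :: subL(-3)]⟩
step 9: ⟨C=x; E={x↦1}; S={0↦4, 1↦9}; K=[let q :: addR :: subL(-3)]⟩
step 10: ⟨C=x; E={q↦2, x↦1}; S={0↦4, 1↦9, 2↦9}; K=[addR :: subL(-3)]⟩
step 11: ⟨C=((λy. ((λw. 6) y)) 8); E=∅; S={0↦4, 1↦9, 2↦9}; K=[addL(9) :: subL(-3)]⟩
step 12: ⟨C=(λy. ((λw. 6) y)); E=∅; S={0↦4, 1↦9, 2↦9}; K=[arg :: addL(9) :: subL(-3)]⟩
step 13: ⟨C=8; E=∅; S={0↦4, 1↦9, 2↦9}; K=[fun :: addL(9) :: subL(-3)]⟩
step 14: ⟨C=((λw. 6) y); E={y↦3}; S={0↦4, 1↦9, 2↦9, 3↦8}; K=[addL(9) :: subL(-3)]⟩
step 15: ⟨C=(λw. 6); E={y↦3}; S={0↦4, 1↦9, 2↦9, 3↦8}; K=[arg :: addL(9) :: subL(-3)]⟩
step 16: ⟨C=y; E={y↦3}; S={0↦4, 1↦9, 2↦9, 3↦8}; K=[fun :: addL(9) :: subL(-3)]⟩
step 17: ⟨C=6; E={w↦4, y↦3}; S={0↦4, 1↦9, 2↦9, 3↦8, 4↦8}; K=[addL(9) :: subL(-3)]⟩
→ final value -18

Answer: -18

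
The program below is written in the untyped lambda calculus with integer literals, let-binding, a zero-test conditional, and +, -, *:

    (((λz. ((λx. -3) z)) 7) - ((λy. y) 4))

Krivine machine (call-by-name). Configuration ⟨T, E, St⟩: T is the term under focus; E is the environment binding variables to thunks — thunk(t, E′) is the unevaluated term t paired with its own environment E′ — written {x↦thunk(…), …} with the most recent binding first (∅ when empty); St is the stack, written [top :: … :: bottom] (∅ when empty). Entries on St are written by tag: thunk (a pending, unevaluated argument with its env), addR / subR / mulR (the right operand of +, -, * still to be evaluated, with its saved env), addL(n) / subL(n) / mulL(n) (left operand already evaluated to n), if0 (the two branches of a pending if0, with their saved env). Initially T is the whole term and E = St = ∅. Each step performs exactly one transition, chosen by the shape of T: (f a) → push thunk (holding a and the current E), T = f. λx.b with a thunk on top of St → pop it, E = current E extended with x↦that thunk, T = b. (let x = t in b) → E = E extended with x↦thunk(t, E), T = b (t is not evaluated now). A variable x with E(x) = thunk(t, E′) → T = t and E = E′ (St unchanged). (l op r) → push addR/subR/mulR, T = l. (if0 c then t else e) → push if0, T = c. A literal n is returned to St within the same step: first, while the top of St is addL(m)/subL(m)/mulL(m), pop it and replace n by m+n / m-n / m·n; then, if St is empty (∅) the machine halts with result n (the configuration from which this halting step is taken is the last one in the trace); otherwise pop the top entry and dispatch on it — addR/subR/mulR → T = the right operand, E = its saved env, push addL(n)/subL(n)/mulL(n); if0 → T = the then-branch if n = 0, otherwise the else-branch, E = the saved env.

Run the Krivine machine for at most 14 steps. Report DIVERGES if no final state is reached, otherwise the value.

[0] ⟨T=(((λz. ((λx. -3) z)) 7) - ((λy. y) 4)); E=∅; St=∅⟩
[1] ⟨T=((λz. ((λx. -3) z)) 7); E=∅; St=[subR]⟩
[2] ⟨T=(λz. ((λx. -3) z)); E=∅; St=[thunk :: subR]⟩
[3] ⟨T=((λx. -3) z); E={z↦thunk(7, ∅)}; St=[subR]⟩
[4] ⟨T=(λx. -3); E={z↦thunk(7, ∅)}; St=[thunk :: subR]⟩
[5] ⟨T=-3; E={x↦thunk(z, {z↦thunk(7, ∅)}), z↦thunk(7, ∅)}; St=[subR]⟩
[6] ⟨T=((λy. y) 4); E=∅; St=[subL(-3)]⟩
[7] ⟨T=(λy. y); E=∅; St=[thunk :: subL(-3)]⟩
[8] ⟨T=y; E={y↦thunk(4, ∅)}; St=[subL(-3)]⟩
[9] ⟨T=4; E=∅; St=[subL(-3)]⟩
→ final value -7

Answer: -7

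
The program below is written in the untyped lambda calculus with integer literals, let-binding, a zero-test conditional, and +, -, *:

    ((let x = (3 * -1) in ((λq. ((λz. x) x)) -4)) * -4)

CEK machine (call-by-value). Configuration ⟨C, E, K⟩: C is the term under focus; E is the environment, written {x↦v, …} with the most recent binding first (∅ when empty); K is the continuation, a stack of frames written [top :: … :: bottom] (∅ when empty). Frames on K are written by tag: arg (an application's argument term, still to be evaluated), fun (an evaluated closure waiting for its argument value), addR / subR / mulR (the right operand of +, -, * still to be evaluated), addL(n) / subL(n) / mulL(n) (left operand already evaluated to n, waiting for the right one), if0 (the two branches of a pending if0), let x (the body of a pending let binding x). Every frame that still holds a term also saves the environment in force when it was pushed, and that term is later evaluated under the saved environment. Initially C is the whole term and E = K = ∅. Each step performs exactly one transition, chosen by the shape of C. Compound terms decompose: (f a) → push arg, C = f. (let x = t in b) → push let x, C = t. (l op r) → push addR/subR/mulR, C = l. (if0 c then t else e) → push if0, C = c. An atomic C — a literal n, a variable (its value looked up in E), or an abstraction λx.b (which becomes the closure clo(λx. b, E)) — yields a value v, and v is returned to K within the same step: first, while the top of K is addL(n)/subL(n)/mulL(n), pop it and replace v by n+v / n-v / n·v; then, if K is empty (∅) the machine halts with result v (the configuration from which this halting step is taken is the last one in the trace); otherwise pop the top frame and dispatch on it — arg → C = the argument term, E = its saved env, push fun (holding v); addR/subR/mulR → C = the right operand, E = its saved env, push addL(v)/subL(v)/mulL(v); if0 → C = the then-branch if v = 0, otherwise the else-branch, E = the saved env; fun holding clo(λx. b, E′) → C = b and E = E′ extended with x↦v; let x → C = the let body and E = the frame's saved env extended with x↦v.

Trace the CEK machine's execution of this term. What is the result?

step 0: ⟨C=((let x = (3 * -1) in ((λq. ((λz. x) x)) -4)) * -4); E=∅; K=∅⟩
step 1: ⟨C=(let x = (3 * -1) in ((λq. ((λz. x) x)) -4)); E=∅; K=[mulR]⟩
step 2: ⟨C=(3 * -1); E=∅; K=[let x :: mulR]⟩
step 3: ⟨C=3; E=∅; K=[mulR :: let x :: mulR]⟩
step 4: ⟨C=-1; E=∅; K=[mulL(3) :: let x :: mulR]⟩
step 5: ⟨C=((λq. ((λz. x) x)) -4); E={x↦-3}; K=[mulR]⟩
step 6: ⟨C=(λq. ((λz. x) x)); E={x↦-3}; K=[arg :: mulR]⟩
step 7: ⟨C=-4; E={x↦-3}; K=[fun :: mulR]⟩
step 8: ⟨C=((λz. x) x); E={q↦-4, x↦-3}; K=[mulR]⟩
step 9: ⟨C=(λz. x); E={q↦-4, x↦-3}; K=[arg :: mulR]⟩
step 10: ⟨C=x; E={q↦-4, x↦-3}; K=[fun :: mulR]⟩
step 11: ⟨C=x; E={z↦-3, q↦-4, x↦-3}; K=[mulR]⟩
step 12: ⟨C=-4; E=∅; K=[mulL(-3)]⟩
→ final value 12

Answer: 12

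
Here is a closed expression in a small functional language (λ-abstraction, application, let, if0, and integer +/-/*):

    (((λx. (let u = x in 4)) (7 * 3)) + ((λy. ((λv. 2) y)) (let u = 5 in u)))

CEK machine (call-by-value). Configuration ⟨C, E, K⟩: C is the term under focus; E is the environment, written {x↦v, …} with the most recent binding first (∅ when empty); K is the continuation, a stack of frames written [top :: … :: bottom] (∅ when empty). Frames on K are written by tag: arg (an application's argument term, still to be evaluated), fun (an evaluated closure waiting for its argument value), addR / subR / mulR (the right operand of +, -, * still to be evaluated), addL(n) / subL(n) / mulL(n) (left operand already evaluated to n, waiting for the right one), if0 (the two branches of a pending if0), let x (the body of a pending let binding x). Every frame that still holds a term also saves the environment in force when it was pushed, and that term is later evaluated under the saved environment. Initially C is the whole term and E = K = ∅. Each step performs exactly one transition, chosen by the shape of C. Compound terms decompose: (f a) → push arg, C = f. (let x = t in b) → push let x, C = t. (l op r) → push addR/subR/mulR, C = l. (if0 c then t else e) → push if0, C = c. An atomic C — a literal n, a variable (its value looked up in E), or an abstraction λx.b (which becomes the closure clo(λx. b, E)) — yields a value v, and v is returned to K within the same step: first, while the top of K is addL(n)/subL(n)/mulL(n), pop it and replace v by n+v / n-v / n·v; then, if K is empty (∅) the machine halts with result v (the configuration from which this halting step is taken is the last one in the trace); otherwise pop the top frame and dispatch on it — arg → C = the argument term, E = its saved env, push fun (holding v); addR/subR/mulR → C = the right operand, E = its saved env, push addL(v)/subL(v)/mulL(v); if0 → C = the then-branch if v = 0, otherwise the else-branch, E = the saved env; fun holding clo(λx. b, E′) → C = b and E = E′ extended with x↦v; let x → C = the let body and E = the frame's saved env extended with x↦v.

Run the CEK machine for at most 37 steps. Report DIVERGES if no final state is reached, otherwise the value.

t=0: <C=(((λx. (let u = x in 4)) (7 * 3)) + ((λy. ((λv. 2) y)) (let u = 5 in u))), E=∅, K=∅>
t=1: <C=((λx. (let u = x in 4)) (7 * 3)), E=∅, K=[addR]>
t=2: <C=(λx. (let u = x in 4)), E=∅, K=[arg :: addR]>
t=3: <C=(7 * 3), E=∅, K=[fun :: addR]>
t=4: <C=7, E=∅, K=[mulR :: fun :: addR]>
t=5: <C=3, E=∅, K=[mulL(7) :: fun :: addR]>
t=6: <C=(let u = x in 4), E={x↦21}, K=[addR]>
t=7: <C=x, E={x↦21}, K=[let u :: addR]>
t=8: <C=4, E={u↦21, x↦21}, K=[addR]>
t=9: <C=((λy. ((λv. 2) y)) (let u = 5 in u)), E=∅, K=[addL(4)]>
t=10: <C=(λy. ((λv. 2) y)), E=∅, K=[arg :: addL(4)]>
t=11: <C=(let u = 5 in u), E=∅, K=[fun :: addL(4)]>
t=12: <C=5, E=∅, K=[let u :: fun :: addL(4)]>
t=13: <C=u, E={u↦5}, K=[fun :: addL(4)]>
t=14: <C=((λv. 2) y), E={y↦5}, K=[addL(4)]>
t=15: <C=(λv. 2), E={y↦5}, K=[arg :: addL(4)]>
t=16: <C=y, E={y↦5}, K=[fun :: addL(4)]>
t=17: <C=2, E={v↦5, y↦5}, K=[addL(4)]>
→ final value 6

Answer: 6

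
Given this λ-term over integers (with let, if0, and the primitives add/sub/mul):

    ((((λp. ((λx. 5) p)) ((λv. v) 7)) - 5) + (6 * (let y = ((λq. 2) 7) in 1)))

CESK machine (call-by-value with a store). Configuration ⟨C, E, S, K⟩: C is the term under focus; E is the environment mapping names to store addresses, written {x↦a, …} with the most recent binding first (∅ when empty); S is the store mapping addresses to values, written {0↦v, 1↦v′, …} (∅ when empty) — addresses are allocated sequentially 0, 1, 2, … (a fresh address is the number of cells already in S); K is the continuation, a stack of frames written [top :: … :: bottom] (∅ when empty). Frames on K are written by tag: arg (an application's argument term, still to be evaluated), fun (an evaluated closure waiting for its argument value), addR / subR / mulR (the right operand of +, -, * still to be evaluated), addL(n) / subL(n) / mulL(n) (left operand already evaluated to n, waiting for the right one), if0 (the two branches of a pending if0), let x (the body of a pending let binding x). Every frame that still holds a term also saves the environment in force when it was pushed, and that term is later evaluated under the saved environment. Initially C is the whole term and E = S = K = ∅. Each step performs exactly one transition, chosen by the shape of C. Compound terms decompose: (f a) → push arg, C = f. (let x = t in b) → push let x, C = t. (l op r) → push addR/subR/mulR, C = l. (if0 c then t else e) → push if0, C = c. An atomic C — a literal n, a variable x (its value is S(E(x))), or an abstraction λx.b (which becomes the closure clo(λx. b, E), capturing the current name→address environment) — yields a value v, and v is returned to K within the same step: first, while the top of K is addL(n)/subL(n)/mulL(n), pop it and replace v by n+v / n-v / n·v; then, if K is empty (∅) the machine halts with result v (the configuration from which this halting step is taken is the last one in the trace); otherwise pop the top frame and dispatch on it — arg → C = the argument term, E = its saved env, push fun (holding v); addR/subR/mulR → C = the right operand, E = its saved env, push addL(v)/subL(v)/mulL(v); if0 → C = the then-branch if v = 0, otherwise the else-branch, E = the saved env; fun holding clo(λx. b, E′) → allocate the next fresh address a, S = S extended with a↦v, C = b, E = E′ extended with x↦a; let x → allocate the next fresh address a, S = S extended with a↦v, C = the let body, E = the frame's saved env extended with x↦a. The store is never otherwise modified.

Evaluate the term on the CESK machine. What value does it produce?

step 0: ⟨C=((((λp. ((λx. 5) p)) ((λv. v) 7)) - 5) + (6 * (let y = ((λq. 2) 7) in 1))); E=∅; S=∅; K=∅⟩
step 1: ⟨C=(((λp. ((λx. 5) p)) ((λv. v) 7)) - 5); E=∅; S=∅; K=[addR]⟩
step 2: ⟨C=((λp. ((λx. 5) p)) ((λv. v) 7)); E=∅; S=∅; K=[subR :: addR]⟩
step 3: ⟨C=(λp. ((λx. 5) p)); E=∅; S=∅; K=[arg :: subR :: addR]⟩
step 4: ⟨C=((λv. v) 7); E=∅; S=∅; K=[fun :: subR :: addR]⟩
step 5: ⟨C=(λv. v); E=∅; S=∅; K=[arg :: fun :: subR :: addR]⟩
step 6: ⟨C=7; E=∅; S=∅; K=[fun :: fun :: subR :: addR]⟩
step 7: ⟨C=v; E={v↦0}; S={0↦7}; K=[fun :: subR :: addR]⟩
step 8: ⟨C=((λx. 5) p); E={p↦1}; S={0↦7, 1↦7}; K=[subR :: addR]⟩
step 9: ⟨C=(λx. 5); E={p↦1}; S={0↦7, 1↦7}; K=[arg :: subR :: addR]⟩
step 10: ⟨C=p; E={p↦1}; S={0↦7, 1↦7}; K=[fun :: subR :: addR]⟩
step 11: ⟨C=5; E={x↦2, p↦1}; S={0↦7, 1↦7, 2↦7}; K=[subR :: addR]⟩
step 12: ⟨C=5; E=∅; S={0↦7, 1↦7, 2↦7}; K=[subL(5) :: addR]⟩
step 13: ⟨C=(6 * (let y = ((λq. 2) 7) in 1)); E=∅; S={0↦7, 1↦7, 2↦7}; K=[addL(0)]⟩
step 14: ⟨C=6; E=∅; S={0↦7, 1↦7, 2↦7}; K=[mulR :: addL(0)]⟩
step 15: ⟨C=(let y = ((λq. 2) 7) in 1); E=∅; S={0↦7, 1↦7, 2↦7}; K=[mulL(6) :: addL(0)]⟩
step 16: ⟨C=((λq. 2) 7); E=∅; S={0↦7, 1↦7, 2↦7}; K=[let y :: mulL(6) :: addL(0)]⟩
step 17: ⟨C=(λq. 2); E=∅; S={0↦7, 1↦7, 2↦7}; K=[arg :: let y :: mulL(6) :: addL(0)]⟩
step 18: ⟨C=7; E=∅; S={0↦7, 1↦7, 2↦7}; K=[fun :: let y :: mulL(6) :: addL(0)]⟩
step 19: ⟨C=2; E={q↦3}; S={0↦7, 1↦7, 2↦7, 3↦7}; K=[let y :: mulL(6) :: addL(0)]⟩
step 20: ⟨C=1; E={y↦4}; S={0↦7, 1↦7, 2↦7, 3↦7, 4↦2}; K=[mulL(6) :: addL(0)]⟩
→ final value 6

Answer: 6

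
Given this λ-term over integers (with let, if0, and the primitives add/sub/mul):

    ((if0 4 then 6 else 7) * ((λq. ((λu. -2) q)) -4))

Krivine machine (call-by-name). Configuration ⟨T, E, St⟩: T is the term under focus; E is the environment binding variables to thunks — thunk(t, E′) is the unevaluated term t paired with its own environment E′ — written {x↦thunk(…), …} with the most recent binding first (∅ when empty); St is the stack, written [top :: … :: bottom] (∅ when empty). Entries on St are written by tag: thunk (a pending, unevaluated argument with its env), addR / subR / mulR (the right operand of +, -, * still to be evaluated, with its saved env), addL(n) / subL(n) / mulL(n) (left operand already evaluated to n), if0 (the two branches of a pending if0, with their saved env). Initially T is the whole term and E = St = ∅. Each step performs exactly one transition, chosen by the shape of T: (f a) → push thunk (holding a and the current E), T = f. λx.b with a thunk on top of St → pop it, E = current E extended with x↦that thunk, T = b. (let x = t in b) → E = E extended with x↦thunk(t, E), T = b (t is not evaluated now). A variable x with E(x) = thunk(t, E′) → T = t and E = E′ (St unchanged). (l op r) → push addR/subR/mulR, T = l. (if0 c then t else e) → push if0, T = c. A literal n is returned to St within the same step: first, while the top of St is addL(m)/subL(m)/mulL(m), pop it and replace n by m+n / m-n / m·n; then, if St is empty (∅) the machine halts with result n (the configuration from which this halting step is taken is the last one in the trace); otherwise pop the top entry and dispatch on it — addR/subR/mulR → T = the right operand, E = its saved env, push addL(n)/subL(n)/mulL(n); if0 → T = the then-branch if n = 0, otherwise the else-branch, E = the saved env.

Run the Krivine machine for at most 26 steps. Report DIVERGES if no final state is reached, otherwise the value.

t=0: [T=((if0 4 then 6 else 7) * ((λq. ((λu. -2) q)) -4)) | E=∅ | St=∅]
t=1: [T=(if0 4 then 6 else 7) | E=∅ | St=[mulR]]
t=2: [T=4 | E=∅ | St=[if0 :: mulR]]
t=3: [T=7 | E=∅ | St=[mulR]]
t=4: [T=((λq. ((λu. -2) q)) -4) | E=∅ | St=[mulL(7)]]
t=5: [T=(λq. ((λu. -2) q)) | E=∅ | St=[thunk :: mulL(7)]]
t=6: [T=((λu. -2) q) | E={q↦thunk(-4, ∅)} | St=[mulL(7)]]
t=7: [T=(λu. -2) | E={q↦thunk(-4, ∅)} | St=[thunk :: mulL(7)]]
t=8: [T=-2 | E={u↦thunk(q, {q↦thunk(-4, ∅)}), q↦thunk(-4, ∅)} | St=[mulL(7)]]
→ final value -14

Answer: -14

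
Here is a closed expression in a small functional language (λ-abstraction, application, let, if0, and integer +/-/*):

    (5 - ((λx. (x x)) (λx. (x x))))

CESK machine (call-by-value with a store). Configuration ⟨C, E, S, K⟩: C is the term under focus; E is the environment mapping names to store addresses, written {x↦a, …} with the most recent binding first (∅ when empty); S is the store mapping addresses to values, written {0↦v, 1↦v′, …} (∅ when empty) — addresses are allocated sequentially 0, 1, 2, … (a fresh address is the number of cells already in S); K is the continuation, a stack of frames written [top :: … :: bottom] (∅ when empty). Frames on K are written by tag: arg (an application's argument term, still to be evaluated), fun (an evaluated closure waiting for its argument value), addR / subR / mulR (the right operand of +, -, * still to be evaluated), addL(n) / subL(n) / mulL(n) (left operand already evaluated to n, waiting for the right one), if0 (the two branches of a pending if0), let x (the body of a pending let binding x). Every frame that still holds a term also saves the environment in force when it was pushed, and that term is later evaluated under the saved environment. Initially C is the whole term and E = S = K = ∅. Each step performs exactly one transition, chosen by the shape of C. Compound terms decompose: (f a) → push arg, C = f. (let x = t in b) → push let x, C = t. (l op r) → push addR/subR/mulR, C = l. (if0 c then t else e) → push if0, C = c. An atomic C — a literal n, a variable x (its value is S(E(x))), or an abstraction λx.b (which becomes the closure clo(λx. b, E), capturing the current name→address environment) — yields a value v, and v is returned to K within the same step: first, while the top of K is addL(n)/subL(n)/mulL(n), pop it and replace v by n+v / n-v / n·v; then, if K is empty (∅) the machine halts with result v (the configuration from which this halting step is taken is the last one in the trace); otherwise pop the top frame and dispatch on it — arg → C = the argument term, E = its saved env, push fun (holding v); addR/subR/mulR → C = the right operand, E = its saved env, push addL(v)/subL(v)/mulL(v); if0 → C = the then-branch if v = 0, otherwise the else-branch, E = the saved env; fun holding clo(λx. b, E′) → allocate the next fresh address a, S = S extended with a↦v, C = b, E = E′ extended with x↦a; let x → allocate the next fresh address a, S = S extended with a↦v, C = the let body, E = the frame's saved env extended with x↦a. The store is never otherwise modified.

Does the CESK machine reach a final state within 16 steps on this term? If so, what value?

0. [C=(5 - ((λx. (x x)) (λx. (x x)))) | E=∅ | S=∅ | K=∅]
1. [C=5 | E=∅ | S=∅ | K=[subR]]
2. [C=((λx. (x x)) (λx. (x x))) | E=∅ | S=∅ | K=[subL(5)]]
3. [C=(λx. (x x)) | E=∅ | S=∅ | K=[arg :: subL(5)]]
4. [C=(λx. (x x)) | E=∅ | S=∅ | K=[fun :: subL(5)]]
5. [C=(x x) | E={x↦0} | S={0↦clo(λx. (x x), ∅)} | K=[subL(5)]]
6. [C=x | E={x↦0} | S={0↦clo(λx. (x x), ∅)} | K=[arg :: subL(5)]]
7. [C=x | E={x↦0} | S={0↦clo(λx. (x x), ∅)} | K=[fun :: subL(5)]]
8. [C=(x x) | E={x↦1} | S={0↦clo(λx. (x x), ∅), 1↦clo(λx. (x x), ∅)} | K=[subL(5)]]
9. [C=x | E={x↦1} | S={0↦clo(λx. (x x), ∅), 1↦clo(λx. (x x), ∅)} | K=[arg :: subL(5)]]
10. [C=x | E={x↦1} | S={0↦clo(λx. (x x), ∅), 1↦clo(λx. (x x), ∅)} | K=[fun :: subL(5)]]
11. [C=(x x) | E={x↦2} | S={0↦clo(λx. (x x), ∅), 1↦clo(λx. (x x), ∅), 2↦clo(λx. (x x), ∅)} | K=[subL(5)]]
12. [C=x | E={x↦2} | S={0↦clo(λx. (x x), ∅), 1↦clo(λx. (x x), ∅), 2↦clo(λx. (x x), ∅)} | K=[arg :: subL(5)]]
13. [C=x | E={x↦2} | S={0↦clo(λx. (x x), ∅), 1↦clo(λx. (x x), ∅), 2↦clo(λx. (x x), ∅)} | K=[fun :: subL(5)]]
14. [C=(x x) | E={x↦3} | S={0↦clo(λx. (x x), ∅), 1↦clo(λx. (x x), ∅), 2↦clo(λx. (x x), ∅), 3↦clo(λx. (x x), ∅)} | K=[subL(5)]]
15. [C=x | E={x↦3} | S={0↦clo(λx. (x x), ∅), 1↦clo(λx. (x x), ∅), 2↦clo(λx. (x x), ∅), 3↦clo(λx. (x x), ∅)} | K=[arg :: subL(5)]]
16. [C=x | E={x↦3} | S={0↦clo(λx. (x x), ∅), 1↦clo(λx. (x x), ∅), 2↦clo(λx. (x x), ∅), 3↦clo(λx. (x x), ∅)} | K=[fun :: subL(5)]]
→ 16 transitions taken and the configuration is still not final: no result within 16 steps

Answer: DIVERGES (no final state within 16 steps)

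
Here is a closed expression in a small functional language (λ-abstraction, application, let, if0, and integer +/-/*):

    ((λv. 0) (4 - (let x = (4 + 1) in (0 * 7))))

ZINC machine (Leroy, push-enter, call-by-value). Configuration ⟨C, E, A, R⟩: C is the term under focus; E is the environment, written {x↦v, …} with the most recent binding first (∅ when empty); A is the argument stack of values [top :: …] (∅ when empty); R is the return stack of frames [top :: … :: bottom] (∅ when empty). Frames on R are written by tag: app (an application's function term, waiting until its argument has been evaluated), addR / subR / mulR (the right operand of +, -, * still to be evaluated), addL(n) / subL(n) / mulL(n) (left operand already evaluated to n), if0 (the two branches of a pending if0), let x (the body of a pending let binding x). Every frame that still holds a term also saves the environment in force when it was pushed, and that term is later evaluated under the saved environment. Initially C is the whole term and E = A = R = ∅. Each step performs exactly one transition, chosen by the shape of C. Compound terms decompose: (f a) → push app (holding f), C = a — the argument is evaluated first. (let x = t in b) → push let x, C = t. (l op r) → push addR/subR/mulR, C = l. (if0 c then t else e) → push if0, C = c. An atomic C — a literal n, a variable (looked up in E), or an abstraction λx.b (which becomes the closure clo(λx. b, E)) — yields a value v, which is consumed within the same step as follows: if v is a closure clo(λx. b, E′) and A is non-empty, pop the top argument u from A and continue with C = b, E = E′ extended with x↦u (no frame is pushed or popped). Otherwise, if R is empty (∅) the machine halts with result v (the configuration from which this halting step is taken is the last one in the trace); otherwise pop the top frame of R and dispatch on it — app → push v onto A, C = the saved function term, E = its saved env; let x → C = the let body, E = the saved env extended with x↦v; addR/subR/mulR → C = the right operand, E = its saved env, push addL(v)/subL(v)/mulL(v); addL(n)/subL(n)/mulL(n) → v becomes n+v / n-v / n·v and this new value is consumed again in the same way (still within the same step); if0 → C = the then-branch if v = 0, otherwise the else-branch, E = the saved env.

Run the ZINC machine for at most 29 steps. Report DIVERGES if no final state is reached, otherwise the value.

Answer: 0

Derivation:
[0] ⟨C=((λv. 0) (4 - (let x = (4 + 1) in (0 * 7)))); E=∅; A=∅; R=∅⟩
[1] ⟨C=(4 - (let x = (4 + 1) in (0 * 7))); E=∅; A=∅; R=[app]⟩
[2] ⟨C=4; E=∅; A=∅; R=[subR :: app]⟩
[3] ⟨C=(let x = (4 + 1) in (0 * 7)); E=∅; A=∅; R=[subL(4) :: app]⟩
[4] ⟨C=(4 + 1); E=∅; A=∅; R=[let x :: subL(4) :: app]⟩
[5] ⟨C=4; E=∅; A=∅; R=[addR :: let x :: subL(4) :: app]⟩
[6] ⟨C=1; E=∅; A=∅; R=[addL(4) :: let x :: subL(4) :: app]⟩
[7] ⟨C=(0 * 7); E={x↦5}; A=∅; R=[subL(4) :: app]⟩
[8] ⟨C=0; E={x↦5}; A=∅; R=[mulR :: subL(4) :: app]⟩
[9] ⟨C=7; E={x↦5}; A=∅; R=[mulL(0) :: subL(4) :: app]⟩
[10] ⟨C=(λv. 0); E=∅; A=[4]; R=∅⟩
[11] ⟨C=0; E={v↦4}; A=∅; R=∅⟩
→ final value 0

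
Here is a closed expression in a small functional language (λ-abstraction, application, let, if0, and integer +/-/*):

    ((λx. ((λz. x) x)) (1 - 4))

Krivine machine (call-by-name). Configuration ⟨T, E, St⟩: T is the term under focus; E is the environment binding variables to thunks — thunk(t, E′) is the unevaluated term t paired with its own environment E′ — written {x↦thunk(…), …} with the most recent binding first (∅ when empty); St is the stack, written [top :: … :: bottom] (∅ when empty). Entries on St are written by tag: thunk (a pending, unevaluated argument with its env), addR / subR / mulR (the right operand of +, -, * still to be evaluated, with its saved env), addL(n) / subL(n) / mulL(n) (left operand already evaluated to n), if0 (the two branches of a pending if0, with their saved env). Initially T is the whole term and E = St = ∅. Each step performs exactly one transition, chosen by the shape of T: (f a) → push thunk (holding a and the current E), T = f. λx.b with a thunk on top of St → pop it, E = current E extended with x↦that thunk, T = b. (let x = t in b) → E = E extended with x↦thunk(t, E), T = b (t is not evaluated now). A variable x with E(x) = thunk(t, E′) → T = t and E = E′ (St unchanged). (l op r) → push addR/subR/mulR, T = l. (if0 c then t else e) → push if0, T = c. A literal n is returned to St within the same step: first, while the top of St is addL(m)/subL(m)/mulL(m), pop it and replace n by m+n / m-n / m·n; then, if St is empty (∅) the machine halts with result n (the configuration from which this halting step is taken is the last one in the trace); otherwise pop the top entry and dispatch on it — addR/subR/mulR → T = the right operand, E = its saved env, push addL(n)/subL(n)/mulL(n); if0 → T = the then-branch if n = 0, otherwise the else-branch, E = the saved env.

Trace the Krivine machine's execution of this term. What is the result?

Answer: -3

Machine steps:
step 0: ⟨T=((λx. ((λz. x) x)) (1 - 4)); E=∅; St=∅⟩
step 1: ⟨T=(λx. ((λz. x) x)); E=∅; St=[thunk]⟩
step 2: ⟨T=((λz. x) x); E={x↦thunk((1 - 4), ∅)}; St=∅⟩
step 3: ⟨T=(λz. x); E={x↦thunk((1 - 4), ∅)}; St=[thunk]⟩
step 4: ⟨T=x; E={z↦thunk(x, {x↦thunk((1 - 4), ∅)}), x↦thunk((1 - 4), ∅)}; St=∅⟩
step 5: ⟨T=(1 - 4); E=∅; St=∅⟩
step 6: ⟨T=1; E=∅; St=[subR]⟩
step 7: ⟨T=4; E=∅; St=[subL(1)]⟩
→ final value -3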